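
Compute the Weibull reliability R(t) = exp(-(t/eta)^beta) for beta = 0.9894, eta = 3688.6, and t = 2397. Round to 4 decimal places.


beta = 0.9894, eta = 3688.6, t = 2397
t/eta = 2397 / 3688.6 = 0.6498
(t/eta)^beta = 0.6498^0.9894 = 0.6528
R(t) = exp(-0.6528)
R(t) = 0.5206

0.5206


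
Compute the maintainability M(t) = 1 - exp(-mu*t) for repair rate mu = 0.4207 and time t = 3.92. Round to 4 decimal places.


mu = 0.4207, t = 3.92
mu * t = 0.4207 * 3.92 = 1.6491
exp(-1.6491) = 0.1922
M(t) = 1 - 0.1922
M(t) = 0.8078

0.8078


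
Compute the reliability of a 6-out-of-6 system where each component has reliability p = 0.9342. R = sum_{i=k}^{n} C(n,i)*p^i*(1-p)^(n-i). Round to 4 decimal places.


k = 6, n = 6, p = 0.9342
i=6: C(6,6)=1 * 0.9342^6 * 0.0658^0 = 0.6647
R = sum of terms = 0.6647

0.6647


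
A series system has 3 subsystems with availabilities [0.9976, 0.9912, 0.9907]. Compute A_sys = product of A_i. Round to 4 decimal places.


Subsystems: [0.9976, 0.9912, 0.9907]
After subsystem 1 (A=0.9976): product = 0.9976
After subsystem 2 (A=0.9912): product = 0.9888
After subsystem 3 (A=0.9907): product = 0.9796
A_sys = 0.9796

0.9796


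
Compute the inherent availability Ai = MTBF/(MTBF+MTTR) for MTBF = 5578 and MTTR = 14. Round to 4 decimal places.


MTBF = 5578
MTTR = 14
MTBF + MTTR = 5592
Ai = 5578 / 5592
Ai = 0.9975

0.9975


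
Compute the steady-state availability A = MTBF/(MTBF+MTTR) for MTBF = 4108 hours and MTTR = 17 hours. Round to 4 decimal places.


MTBF = 4108
MTTR = 17
MTBF + MTTR = 4125
A = 4108 / 4125
A = 0.9959

0.9959


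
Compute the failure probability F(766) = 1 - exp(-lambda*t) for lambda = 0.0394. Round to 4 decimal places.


lambda = 0.0394, t = 766
lambda * t = 30.1804
exp(-30.1804) = 0.0
F(t) = 1 - 0.0
F(t) = 1.0

1.0


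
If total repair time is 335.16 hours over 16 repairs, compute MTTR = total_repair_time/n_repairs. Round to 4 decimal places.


total_repair_time = 335.16
n_repairs = 16
MTTR = 335.16 / 16
MTTR = 20.9475

20.9475


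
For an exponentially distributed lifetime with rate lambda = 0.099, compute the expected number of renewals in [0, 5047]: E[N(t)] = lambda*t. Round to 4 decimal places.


lambda = 0.099
t = 5047
E[N(t)] = lambda * t
E[N(t)] = 0.099 * 5047
E[N(t)] = 499.653

499.653


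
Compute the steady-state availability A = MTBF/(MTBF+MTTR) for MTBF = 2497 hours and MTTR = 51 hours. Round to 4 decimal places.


MTBF = 2497
MTTR = 51
MTBF + MTTR = 2548
A = 2497 / 2548
A = 0.98

0.98


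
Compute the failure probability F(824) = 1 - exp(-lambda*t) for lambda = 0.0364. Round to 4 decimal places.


lambda = 0.0364, t = 824
lambda * t = 29.9936
exp(-29.9936) = 0.0
F(t) = 1 - 0.0
F(t) = 1.0

1.0


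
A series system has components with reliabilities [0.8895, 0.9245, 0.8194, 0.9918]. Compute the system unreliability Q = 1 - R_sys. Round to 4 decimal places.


Components: [0.8895, 0.9245, 0.8194, 0.9918]
After component 1: product = 0.8895
After component 2: product = 0.8223
After component 3: product = 0.6738
After component 4: product = 0.6683
R_sys = 0.6683
Q = 1 - 0.6683 = 0.3317

0.3317


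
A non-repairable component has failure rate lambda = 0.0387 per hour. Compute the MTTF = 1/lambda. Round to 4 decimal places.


lambda = 0.0387
MTTF = 1 / 0.0387
MTTF = 25.8398

25.8398


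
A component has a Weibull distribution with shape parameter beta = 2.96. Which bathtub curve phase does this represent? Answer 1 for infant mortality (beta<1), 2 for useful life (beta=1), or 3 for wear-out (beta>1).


beta = 2.96
Compare beta to 1:
beta < 1 => infant mortality (phase 1)
beta = 1 => useful life (phase 2)
beta > 1 => wear-out (phase 3)
Since beta = 2.96, this is wear-out (increasing failure rate)
Phase = 3

3


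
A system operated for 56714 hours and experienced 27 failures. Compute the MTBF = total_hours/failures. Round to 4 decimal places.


total_hours = 56714
failures = 27
MTBF = 56714 / 27
MTBF = 2100.5185

2100.5185


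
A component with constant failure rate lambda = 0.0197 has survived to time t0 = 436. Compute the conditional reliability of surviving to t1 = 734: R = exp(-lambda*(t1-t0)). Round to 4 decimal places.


lambda = 0.0197
t0 = 436, t1 = 734
t1 - t0 = 298
lambda * (t1-t0) = 0.0197 * 298 = 5.8706
R = exp(-5.8706)
R = 0.0028

0.0028


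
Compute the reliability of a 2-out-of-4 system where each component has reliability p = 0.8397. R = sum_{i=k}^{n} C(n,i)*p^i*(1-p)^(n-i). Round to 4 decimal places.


k = 2, n = 4, p = 0.8397
i=2: C(4,2)=6 * 0.8397^2 * 0.1603^2 = 0.1087
i=3: C(4,3)=4 * 0.8397^3 * 0.1603^1 = 0.3796
i=4: C(4,4)=1 * 0.8397^4 * 0.1603^0 = 0.4972
R = sum of terms = 0.9855

0.9855


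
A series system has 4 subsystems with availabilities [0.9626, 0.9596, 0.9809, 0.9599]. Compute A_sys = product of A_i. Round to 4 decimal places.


Subsystems: [0.9626, 0.9596, 0.9809, 0.9599]
After subsystem 1 (A=0.9626): product = 0.9626
After subsystem 2 (A=0.9596): product = 0.9237
After subsystem 3 (A=0.9809): product = 0.9061
After subsystem 4 (A=0.9599): product = 0.8697
A_sys = 0.8697

0.8697


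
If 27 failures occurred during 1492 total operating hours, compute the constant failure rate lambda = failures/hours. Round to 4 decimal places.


failures = 27
total_hours = 1492
lambda = 27 / 1492
lambda = 0.0181

0.0181


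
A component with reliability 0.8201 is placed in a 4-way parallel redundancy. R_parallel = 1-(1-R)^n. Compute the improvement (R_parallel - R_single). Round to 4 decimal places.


R_single = 0.8201, n = 4
1 - R_single = 0.1799
(1 - R_single)^n = 0.1799^4 = 0.001
R_parallel = 1 - 0.001 = 0.999
Improvement = 0.999 - 0.8201
Improvement = 0.1789

0.1789


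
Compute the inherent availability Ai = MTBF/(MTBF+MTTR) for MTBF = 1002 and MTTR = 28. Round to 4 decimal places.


MTBF = 1002
MTTR = 28
MTBF + MTTR = 1030
Ai = 1002 / 1030
Ai = 0.9728

0.9728


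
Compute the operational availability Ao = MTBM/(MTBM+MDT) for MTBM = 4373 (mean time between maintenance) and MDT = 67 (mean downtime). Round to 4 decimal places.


MTBM = 4373
MDT = 67
MTBM + MDT = 4440
Ao = 4373 / 4440
Ao = 0.9849

0.9849


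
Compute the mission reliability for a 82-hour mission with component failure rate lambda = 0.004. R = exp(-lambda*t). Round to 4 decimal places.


lambda = 0.004
mission_time = 82
lambda * t = 0.004 * 82 = 0.328
R = exp(-0.328)
R = 0.7204

0.7204


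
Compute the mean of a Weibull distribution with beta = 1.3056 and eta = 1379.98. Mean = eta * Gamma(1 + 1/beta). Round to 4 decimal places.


beta = 1.3056, eta = 1379.98
1/beta = 0.7659
1 + 1/beta = 1.7659
Gamma(1.7659) = 0.9228
Mean = 1379.98 * 0.9228
Mean = 1273.4211

1273.4211


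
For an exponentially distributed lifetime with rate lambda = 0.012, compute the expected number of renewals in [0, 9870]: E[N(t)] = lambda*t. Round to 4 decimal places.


lambda = 0.012
t = 9870
E[N(t)] = lambda * t
E[N(t)] = 0.012 * 9870
E[N(t)] = 118.44

118.44


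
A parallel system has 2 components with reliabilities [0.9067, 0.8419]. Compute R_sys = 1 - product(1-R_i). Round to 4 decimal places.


Components: [0.9067, 0.8419]
(1 - 0.9067) = 0.0933, running product = 0.0933
(1 - 0.8419) = 0.1581, running product = 0.0148
Product of (1-R_i) = 0.0148
R_sys = 1 - 0.0148 = 0.9852

0.9852


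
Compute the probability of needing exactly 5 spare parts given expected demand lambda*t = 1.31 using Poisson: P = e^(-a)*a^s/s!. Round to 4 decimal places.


a = 1.31, s = 5
e^(-a) = e^(-1.31) = 0.2698
a^s = 1.31^5 = 3.8579
s! = 120
P = 0.2698 * 3.8579 / 120
P = 0.0087

0.0087


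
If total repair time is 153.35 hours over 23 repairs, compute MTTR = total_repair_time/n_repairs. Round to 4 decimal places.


total_repair_time = 153.35
n_repairs = 23
MTTR = 153.35 / 23
MTTR = 6.6674

6.6674


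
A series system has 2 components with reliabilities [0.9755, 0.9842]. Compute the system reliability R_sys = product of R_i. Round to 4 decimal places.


Components: [0.9755, 0.9842]
After component 1 (R=0.9755): product = 0.9755
After component 2 (R=0.9842): product = 0.9601
R_sys = 0.9601

0.9601


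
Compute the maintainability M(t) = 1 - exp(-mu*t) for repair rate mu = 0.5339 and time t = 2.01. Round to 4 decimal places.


mu = 0.5339, t = 2.01
mu * t = 0.5339 * 2.01 = 1.0731
exp(-1.0731) = 0.3419
M(t) = 1 - 0.3419
M(t) = 0.6581

0.6581


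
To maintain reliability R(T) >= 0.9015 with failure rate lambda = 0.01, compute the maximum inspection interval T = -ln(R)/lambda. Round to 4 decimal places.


R_target = 0.9015
lambda = 0.01
-ln(0.9015) = 0.1037
T = 0.1037 / 0.01
T = 10.3695

10.3695


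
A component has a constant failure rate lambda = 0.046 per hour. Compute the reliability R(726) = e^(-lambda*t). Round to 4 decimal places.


lambda = 0.046
t = 726
lambda * t = 33.396
R(t) = e^(-33.396)
R(t) = 0.0

0.0


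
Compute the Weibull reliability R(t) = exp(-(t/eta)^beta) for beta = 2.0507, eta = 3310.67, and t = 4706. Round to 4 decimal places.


beta = 2.0507, eta = 3310.67, t = 4706
t/eta = 4706 / 3310.67 = 1.4215
(t/eta)^beta = 1.4215^2.0507 = 2.0569
R(t) = exp(-2.0569)
R(t) = 0.1278

0.1278


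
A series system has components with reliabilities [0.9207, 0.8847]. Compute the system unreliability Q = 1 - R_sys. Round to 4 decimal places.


Components: [0.9207, 0.8847]
After component 1: product = 0.9207
After component 2: product = 0.8145
R_sys = 0.8145
Q = 1 - 0.8145 = 0.1855

0.1855


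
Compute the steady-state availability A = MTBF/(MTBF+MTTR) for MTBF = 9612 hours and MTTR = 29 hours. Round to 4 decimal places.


MTBF = 9612
MTTR = 29
MTBF + MTTR = 9641
A = 9612 / 9641
A = 0.997

0.997


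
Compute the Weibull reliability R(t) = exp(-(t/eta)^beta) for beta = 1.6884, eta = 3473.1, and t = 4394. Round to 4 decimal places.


beta = 1.6884, eta = 3473.1, t = 4394
t/eta = 4394 / 3473.1 = 1.2652
(t/eta)^beta = 1.2652^1.6884 = 1.4875
R(t) = exp(-1.4875)
R(t) = 0.2259

0.2259


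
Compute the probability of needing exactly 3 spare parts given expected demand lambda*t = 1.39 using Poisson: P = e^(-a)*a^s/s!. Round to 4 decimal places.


a = 1.39, s = 3
e^(-a) = e^(-1.39) = 0.2491
a^s = 1.39^3 = 2.6856
s! = 6
P = 0.2491 * 2.6856 / 6
P = 0.1115

0.1115


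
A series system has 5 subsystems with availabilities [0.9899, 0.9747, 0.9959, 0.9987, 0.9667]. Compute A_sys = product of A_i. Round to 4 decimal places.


Subsystems: [0.9899, 0.9747, 0.9959, 0.9987, 0.9667]
After subsystem 1 (A=0.9899): product = 0.9899
After subsystem 2 (A=0.9747): product = 0.9649
After subsystem 3 (A=0.9959): product = 0.9609
After subsystem 4 (A=0.9987): product = 0.9597
After subsystem 5 (A=0.9667): product = 0.9277
A_sys = 0.9277

0.9277


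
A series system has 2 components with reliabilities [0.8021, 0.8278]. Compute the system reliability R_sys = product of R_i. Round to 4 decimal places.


Components: [0.8021, 0.8278]
After component 1 (R=0.8021): product = 0.8021
After component 2 (R=0.8278): product = 0.664
R_sys = 0.664

0.664


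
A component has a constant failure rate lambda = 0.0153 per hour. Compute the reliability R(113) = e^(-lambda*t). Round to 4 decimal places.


lambda = 0.0153
t = 113
lambda * t = 1.7289
R(t) = e^(-1.7289)
R(t) = 0.1775

0.1775


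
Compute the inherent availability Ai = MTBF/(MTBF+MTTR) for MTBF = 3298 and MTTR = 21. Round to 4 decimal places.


MTBF = 3298
MTTR = 21
MTBF + MTTR = 3319
Ai = 3298 / 3319
Ai = 0.9937

0.9937


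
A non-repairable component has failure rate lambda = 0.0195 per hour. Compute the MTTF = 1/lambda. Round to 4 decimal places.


lambda = 0.0195
MTTF = 1 / 0.0195
MTTF = 51.2821

51.2821


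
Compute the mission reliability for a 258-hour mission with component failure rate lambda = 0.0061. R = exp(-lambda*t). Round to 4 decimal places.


lambda = 0.0061
mission_time = 258
lambda * t = 0.0061 * 258 = 1.5738
R = exp(-1.5738)
R = 0.2073

0.2073


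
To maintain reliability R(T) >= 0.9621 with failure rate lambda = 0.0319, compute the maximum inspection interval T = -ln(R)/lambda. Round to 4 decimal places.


R_target = 0.9621
lambda = 0.0319
-ln(0.9621) = 0.0386
T = 0.0386 / 0.0319
T = 1.2112

1.2112


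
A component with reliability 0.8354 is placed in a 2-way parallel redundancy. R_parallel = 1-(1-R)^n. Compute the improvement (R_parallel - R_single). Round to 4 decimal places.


R_single = 0.8354, n = 2
1 - R_single = 0.1646
(1 - R_single)^n = 0.1646^2 = 0.0271
R_parallel = 1 - 0.0271 = 0.9729
Improvement = 0.9729 - 0.8354
Improvement = 0.1375

0.1375


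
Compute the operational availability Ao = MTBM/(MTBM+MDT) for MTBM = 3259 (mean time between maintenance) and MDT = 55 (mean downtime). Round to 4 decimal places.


MTBM = 3259
MDT = 55
MTBM + MDT = 3314
Ao = 3259 / 3314
Ao = 0.9834

0.9834


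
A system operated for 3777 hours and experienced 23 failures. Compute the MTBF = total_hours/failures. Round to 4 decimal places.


total_hours = 3777
failures = 23
MTBF = 3777 / 23
MTBF = 164.2174

164.2174


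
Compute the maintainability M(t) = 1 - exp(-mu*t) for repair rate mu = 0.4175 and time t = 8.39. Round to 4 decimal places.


mu = 0.4175, t = 8.39
mu * t = 0.4175 * 8.39 = 3.5028
exp(-3.5028) = 0.0301
M(t) = 1 - 0.0301
M(t) = 0.9699

0.9699


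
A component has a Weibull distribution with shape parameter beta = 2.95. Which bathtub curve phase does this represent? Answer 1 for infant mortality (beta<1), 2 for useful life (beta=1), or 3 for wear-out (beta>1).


beta = 2.95
Compare beta to 1:
beta < 1 => infant mortality (phase 1)
beta = 1 => useful life (phase 2)
beta > 1 => wear-out (phase 3)
Since beta = 2.95, this is wear-out (increasing failure rate)
Phase = 3

3


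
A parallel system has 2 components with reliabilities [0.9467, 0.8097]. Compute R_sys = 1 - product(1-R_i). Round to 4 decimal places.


Components: [0.9467, 0.8097]
(1 - 0.9467) = 0.0533, running product = 0.0533
(1 - 0.8097) = 0.1903, running product = 0.0101
Product of (1-R_i) = 0.0101
R_sys = 1 - 0.0101 = 0.9899

0.9899


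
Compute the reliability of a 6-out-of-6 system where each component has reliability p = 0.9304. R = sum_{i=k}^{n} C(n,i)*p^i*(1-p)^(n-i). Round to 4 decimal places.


k = 6, n = 6, p = 0.9304
i=6: C(6,6)=1 * 0.9304^6 * 0.0696^0 = 0.6487
R = sum of terms = 0.6487

0.6487


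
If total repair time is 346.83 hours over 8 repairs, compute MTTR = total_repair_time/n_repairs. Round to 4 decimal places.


total_repair_time = 346.83
n_repairs = 8
MTTR = 346.83 / 8
MTTR = 43.3537

43.3537


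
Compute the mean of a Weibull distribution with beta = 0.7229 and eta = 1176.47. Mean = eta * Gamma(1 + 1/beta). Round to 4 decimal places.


beta = 0.7229, eta = 1176.47
1/beta = 1.3833
1 + 1/beta = 2.3833
Gamma(2.3833) = 1.2288
Mean = 1176.47 * 1.2288
Mean = 1445.6476

1445.6476


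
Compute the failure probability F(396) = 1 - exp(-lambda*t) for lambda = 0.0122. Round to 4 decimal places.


lambda = 0.0122, t = 396
lambda * t = 4.8312
exp(-4.8312) = 0.008
F(t) = 1 - 0.008
F(t) = 0.992

0.992


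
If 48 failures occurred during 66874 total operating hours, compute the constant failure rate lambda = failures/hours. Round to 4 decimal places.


failures = 48
total_hours = 66874
lambda = 48 / 66874
lambda = 0.0007

0.0007


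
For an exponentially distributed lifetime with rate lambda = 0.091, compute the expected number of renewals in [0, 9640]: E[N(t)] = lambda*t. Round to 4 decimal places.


lambda = 0.091
t = 9640
E[N(t)] = lambda * t
E[N(t)] = 0.091 * 9640
E[N(t)] = 877.24

877.24


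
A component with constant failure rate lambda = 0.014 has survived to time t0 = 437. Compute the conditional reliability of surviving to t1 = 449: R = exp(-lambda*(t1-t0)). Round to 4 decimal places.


lambda = 0.014
t0 = 437, t1 = 449
t1 - t0 = 12
lambda * (t1-t0) = 0.014 * 12 = 0.168
R = exp(-0.168)
R = 0.8454

0.8454


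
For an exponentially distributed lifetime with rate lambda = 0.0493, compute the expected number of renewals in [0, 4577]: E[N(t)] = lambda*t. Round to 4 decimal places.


lambda = 0.0493
t = 4577
E[N(t)] = lambda * t
E[N(t)] = 0.0493 * 4577
E[N(t)] = 225.6461

225.6461


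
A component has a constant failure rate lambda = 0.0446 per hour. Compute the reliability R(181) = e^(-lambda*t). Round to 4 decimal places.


lambda = 0.0446
t = 181
lambda * t = 8.0726
R(t) = e^(-8.0726)
R(t) = 0.0003

0.0003


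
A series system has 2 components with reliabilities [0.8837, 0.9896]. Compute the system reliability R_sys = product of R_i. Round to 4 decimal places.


Components: [0.8837, 0.9896]
After component 1 (R=0.8837): product = 0.8837
After component 2 (R=0.9896): product = 0.8745
R_sys = 0.8745

0.8745


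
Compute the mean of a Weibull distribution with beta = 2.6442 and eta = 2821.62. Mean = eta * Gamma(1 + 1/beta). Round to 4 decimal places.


beta = 2.6442, eta = 2821.62
1/beta = 0.3782
1 + 1/beta = 1.3782
Gamma(1.3782) = 0.8887
Mean = 2821.62 * 0.8887
Mean = 2507.4918

2507.4918


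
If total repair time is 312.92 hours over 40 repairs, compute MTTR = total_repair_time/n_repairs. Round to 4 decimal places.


total_repair_time = 312.92
n_repairs = 40
MTTR = 312.92 / 40
MTTR = 7.823

7.823


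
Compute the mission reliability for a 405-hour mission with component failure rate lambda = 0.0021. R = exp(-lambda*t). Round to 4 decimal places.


lambda = 0.0021
mission_time = 405
lambda * t = 0.0021 * 405 = 0.8505
R = exp(-0.8505)
R = 0.4272

0.4272


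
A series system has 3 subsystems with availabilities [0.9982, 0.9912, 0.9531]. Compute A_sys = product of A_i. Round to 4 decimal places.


Subsystems: [0.9982, 0.9912, 0.9531]
After subsystem 1 (A=0.9982): product = 0.9982
After subsystem 2 (A=0.9912): product = 0.9894
After subsystem 3 (A=0.9531): product = 0.943
A_sys = 0.943

0.943


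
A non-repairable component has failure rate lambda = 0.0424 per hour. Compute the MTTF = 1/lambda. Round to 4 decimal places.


lambda = 0.0424
MTTF = 1 / 0.0424
MTTF = 23.5849

23.5849


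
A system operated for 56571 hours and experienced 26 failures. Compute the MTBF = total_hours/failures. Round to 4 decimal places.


total_hours = 56571
failures = 26
MTBF = 56571 / 26
MTBF = 2175.8077

2175.8077


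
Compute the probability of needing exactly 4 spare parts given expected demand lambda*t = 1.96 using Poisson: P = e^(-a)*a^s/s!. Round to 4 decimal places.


a = 1.96, s = 4
e^(-a) = e^(-1.96) = 0.1409
a^s = 1.96^4 = 14.7579
s! = 24
P = 0.1409 * 14.7579 / 24
P = 0.0866

0.0866


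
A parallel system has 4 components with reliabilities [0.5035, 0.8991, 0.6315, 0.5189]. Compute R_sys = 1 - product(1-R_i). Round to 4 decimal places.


Components: [0.5035, 0.8991, 0.6315, 0.5189]
(1 - 0.5035) = 0.4965, running product = 0.4965
(1 - 0.8991) = 0.1009, running product = 0.0501
(1 - 0.6315) = 0.3685, running product = 0.0185
(1 - 0.5189) = 0.4811, running product = 0.0089
Product of (1-R_i) = 0.0089
R_sys = 1 - 0.0089 = 0.9911

0.9911


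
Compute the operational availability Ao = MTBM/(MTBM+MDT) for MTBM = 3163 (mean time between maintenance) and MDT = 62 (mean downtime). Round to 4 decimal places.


MTBM = 3163
MDT = 62
MTBM + MDT = 3225
Ao = 3163 / 3225
Ao = 0.9808

0.9808


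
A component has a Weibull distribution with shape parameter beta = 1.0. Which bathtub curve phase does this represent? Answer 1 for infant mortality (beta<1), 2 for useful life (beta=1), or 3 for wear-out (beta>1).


beta = 1.0
Compare beta to 1:
beta < 1 => infant mortality (phase 1)
beta = 1 => useful life (phase 2)
beta > 1 => wear-out (phase 3)
Since beta = 1.0, this is useful life (constant failure rate)
Phase = 2

2


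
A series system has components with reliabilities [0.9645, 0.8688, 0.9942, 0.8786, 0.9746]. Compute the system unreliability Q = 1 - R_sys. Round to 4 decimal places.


Components: [0.9645, 0.8688, 0.9942, 0.8786, 0.9746]
After component 1: product = 0.9645
After component 2: product = 0.838
After component 3: product = 0.8331
After component 4: product = 0.732
After component 5: product = 0.7134
R_sys = 0.7134
Q = 1 - 0.7134 = 0.2866

0.2866


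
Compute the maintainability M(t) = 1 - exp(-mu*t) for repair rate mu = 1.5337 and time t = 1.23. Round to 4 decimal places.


mu = 1.5337, t = 1.23
mu * t = 1.5337 * 1.23 = 1.8865
exp(-1.8865) = 0.1516
M(t) = 1 - 0.1516
M(t) = 0.8484

0.8484


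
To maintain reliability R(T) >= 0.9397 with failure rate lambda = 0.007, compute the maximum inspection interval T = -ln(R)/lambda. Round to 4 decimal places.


R_target = 0.9397
lambda = 0.007
-ln(0.9397) = 0.0622
T = 0.0622 / 0.007
T = 8.8849

8.8849


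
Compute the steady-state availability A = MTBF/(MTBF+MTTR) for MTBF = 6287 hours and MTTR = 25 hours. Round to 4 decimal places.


MTBF = 6287
MTTR = 25
MTBF + MTTR = 6312
A = 6287 / 6312
A = 0.996

0.996


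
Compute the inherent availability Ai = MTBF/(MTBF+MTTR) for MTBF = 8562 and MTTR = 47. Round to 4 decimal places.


MTBF = 8562
MTTR = 47
MTBF + MTTR = 8609
Ai = 8562 / 8609
Ai = 0.9945

0.9945


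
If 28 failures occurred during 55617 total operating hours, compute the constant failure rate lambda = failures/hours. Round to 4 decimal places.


failures = 28
total_hours = 55617
lambda = 28 / 55617
lambda = 0.0005

0.0005


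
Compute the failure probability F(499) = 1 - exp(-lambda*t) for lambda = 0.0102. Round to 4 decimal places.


lambda = 0.0102, t = 499
lambda * t = 5.0898
exp(-5.0898) = 0.0062
F(t) = 1 - 0.0062
F(t) = 0.9938

0.9938


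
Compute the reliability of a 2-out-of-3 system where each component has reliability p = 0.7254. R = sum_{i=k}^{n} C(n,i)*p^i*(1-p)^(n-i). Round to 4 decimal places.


k = 2, n = 3, p = 0.7254
i=2: C(3,2)=3 * 0.7254^2 * 0.2746^1 = 0.4335
i=3: C(3,3)=1 * 0.7254^3 * 0.2746^0 = 0.3817
R = sum of terms = 0.8152

0.8152


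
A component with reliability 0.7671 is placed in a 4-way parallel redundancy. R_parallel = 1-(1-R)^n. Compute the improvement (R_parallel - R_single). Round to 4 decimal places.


R_single = 0.7671, n = 4
1 - R_single = 0.2329
(1 - R_single)^n = 0.2329^4 = 0.0029
R_parallel = 1 - 0.0029 = 0.9971
Improvement = 0.9971 - 0.7671
Improvement = 0.23

0.23


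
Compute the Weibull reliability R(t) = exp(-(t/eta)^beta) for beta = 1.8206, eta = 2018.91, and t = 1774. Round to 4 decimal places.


beta = 1.8206, eta = 2018.91, t = 1774
t/eta = 1774 / 2018.91 = 0.8787
(t/eta)^beta = 0.8787^1.8206 = 0.7902
R(t) = exp(-0.7902)
R(t) = 0.4537

0.4537


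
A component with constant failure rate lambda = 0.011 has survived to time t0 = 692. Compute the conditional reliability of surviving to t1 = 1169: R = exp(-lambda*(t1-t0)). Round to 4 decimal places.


lambda = 0.011
t0 = 692, t1 = 1169
t1 - t0 = 477
lambda * (t1-t0) = 0.011 * 477 = 5.247
R = exp(-5.247)
R = 0.0053

0.0053


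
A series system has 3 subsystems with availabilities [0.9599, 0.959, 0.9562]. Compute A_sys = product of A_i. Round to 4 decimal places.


Subsystems: [0.9599, 0.959, 0.9562]
After subsystem 1 (A=0.9599): product = 0.9599
After subsystem 2 (A=0.959): product = 0.9205
After subsystem 3 (A=0.9562): product = 0.8802
A_sys = 0.8802

0.8802


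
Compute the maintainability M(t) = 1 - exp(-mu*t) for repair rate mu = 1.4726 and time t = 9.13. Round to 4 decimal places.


mu = 1.4726, t = 9.13
mu * t = 1.4726 * 9.13 = 13.4448
exp(-13.4448) = 0.0
M(t) = 1 - 0.0
M(t) = 1.0

1.0


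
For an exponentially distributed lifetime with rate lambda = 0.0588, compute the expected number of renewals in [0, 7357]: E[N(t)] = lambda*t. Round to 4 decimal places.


lambda = 0.0588
t = 7357
E[N(t)] = lambda * t
E[N(t)] = 0.0588 * 7357
E[N(t)] = 432.5916

432.5916


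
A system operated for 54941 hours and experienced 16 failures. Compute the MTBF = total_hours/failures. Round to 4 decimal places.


total_hours = 54941
failures = 16
MTBF = 54941 / 16
MTBF = 3433.8125

3433.8125


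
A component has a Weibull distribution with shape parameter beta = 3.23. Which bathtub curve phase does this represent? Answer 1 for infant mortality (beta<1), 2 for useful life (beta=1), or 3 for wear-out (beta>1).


beta = 3.23
Compare beta to 1:
beta < 1 => infant mortality (phase 1)
beta = 1 => useful life (phase 2)
beta > 1 => wear-out (phase 3)
Since beta = 3.23, this is wear-out (increasing failure rate)
Phase = 3

3


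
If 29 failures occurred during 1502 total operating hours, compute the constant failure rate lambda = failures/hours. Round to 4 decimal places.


failures = 29
total_hours = 1502
lambda = 29 / 1502
lambda = 0.0193

0.0193


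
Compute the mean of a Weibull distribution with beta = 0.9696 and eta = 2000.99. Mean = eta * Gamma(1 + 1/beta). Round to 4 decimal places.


beta = 0.9696, eta = 2000.99
1/beta = 1.0314
1 + 1/beta = 2.0314
Gamma(2.0314) = 1.0137
Mean = 2000.99 * 1.0137
Mean = 2028.3296

2028.3296


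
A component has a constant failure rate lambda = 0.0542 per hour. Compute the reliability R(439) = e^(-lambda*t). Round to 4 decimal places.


lambda = 0.0542
t = 439
lambda * t = 23.7938
R(t) = e^(-23.7938)
R(t) = 0.0

0.0


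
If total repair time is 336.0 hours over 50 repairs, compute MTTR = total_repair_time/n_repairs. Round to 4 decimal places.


total_repair_time = 336.0
n_repairs = 50
MTTR = 336.0 / 50
MTTR = 6.72

6.72


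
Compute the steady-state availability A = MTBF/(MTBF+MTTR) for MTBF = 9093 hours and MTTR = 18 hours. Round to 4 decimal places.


MTBF = 9093
MTTR = 18
MTBF + MTTR = 9111
A = 9093 / 9111
A = 0.998

0.998


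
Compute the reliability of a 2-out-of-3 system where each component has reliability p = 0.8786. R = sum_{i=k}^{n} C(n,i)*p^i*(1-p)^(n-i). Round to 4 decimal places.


k = 2, n = 3, p = 0.8786
i=2: C(3,2)=3 * 0.8786^2 * 0.1214^1 = 0.2811
i=3: C(3,3)=1 * 0.8786^3 * 0.1214^0 = 0.6782
R = sum of terms = 0.9594

0.9594


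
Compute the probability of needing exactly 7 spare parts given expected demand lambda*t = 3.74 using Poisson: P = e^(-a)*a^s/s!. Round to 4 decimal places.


a = 3.74, s = 7
e^(-a) = e^(-3.74) = 0.0238
a^s = 3.74^7 = 10235.3151
s! = 5040
P = 0.0238 * 10235.3151 / 5040
P = 0.0482

0.0482


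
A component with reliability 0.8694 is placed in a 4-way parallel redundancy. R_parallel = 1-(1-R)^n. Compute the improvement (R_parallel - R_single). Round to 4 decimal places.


R_single = 0.8694, n = 4
1 - R_single = 0.1306
(1 - R_single)^n = 0.1306^4 = 0.0003
R_parallel = 1 - 0.0003 = 0.9997
Improvement = 0.9997 - 0.8694
Improvement = 0.1303

0.1303


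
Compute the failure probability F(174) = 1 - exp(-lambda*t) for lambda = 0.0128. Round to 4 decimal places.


lambda = 0.0128, t = 174
lambda * t = 2.2272
exp(-2.2272) = 0.1078
F(t) = 1 - 0.1078
F(t) = 0.8922

0.8922


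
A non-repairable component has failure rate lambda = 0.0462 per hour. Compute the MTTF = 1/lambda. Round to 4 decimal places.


lambda = 0.0462
MTTF = 1 / 0.0462
MTTF = 21.645

21.645


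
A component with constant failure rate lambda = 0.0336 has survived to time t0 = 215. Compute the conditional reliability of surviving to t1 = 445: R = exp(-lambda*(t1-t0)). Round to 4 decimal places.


lambda = 0.0336
t0 = 215, t1 = 445
t1 - t0 = 230
lambda * (t1-t0) = 0.0336 * 230 = 7.728
R = exp(-7.728)
R = 0.0004

0.0004


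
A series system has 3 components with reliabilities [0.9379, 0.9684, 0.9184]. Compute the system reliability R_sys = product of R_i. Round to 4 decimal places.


Components: [0.9379, 0.9684, 0.9184]
After component 1 (R=0.9379): product = 0.9379
After component 2 (R=0.9684): product = 0.9083
After component 3 (R=0.9184): product = 0.8341
R_sys = 0.8341

0.8341


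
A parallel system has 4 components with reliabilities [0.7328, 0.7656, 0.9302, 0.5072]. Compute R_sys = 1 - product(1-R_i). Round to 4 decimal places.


Components: [0.7328, 0.7656, 0.9302, 0.5072]
(1 - 0.7328) = 0.2672, running product = 0.2672
(1 - 0.7656) = 0.2344, running product = 0.0626
(1 - 0.9302) = 0.0698, running product = 0.0044
(1 - 0.5072) = 0.4928, running product = 0.0022
Product of (1-R_i) = 0.0022
R_sys = 1 - 0.0022 = 0.9978

0.9978


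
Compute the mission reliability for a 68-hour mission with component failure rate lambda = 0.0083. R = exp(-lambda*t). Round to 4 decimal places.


lambda = 0.0083
mission_time = 68
lambda * t = 0.0083 * 68 = 0.5644
R = exp(-0.5644)
R = 0.5687

0.5687


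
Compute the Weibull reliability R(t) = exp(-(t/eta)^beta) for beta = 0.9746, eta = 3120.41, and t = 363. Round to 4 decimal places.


beta = 0.9746, eta = 3120.41, t = 363
t/eta = 363 / 3120.41 = 0.1163
(t/eta)^beta = 0.1163^0.9746 = 0.1229
R(t) = exp(-0.1229)
R(t) = 0.8844

0.8844


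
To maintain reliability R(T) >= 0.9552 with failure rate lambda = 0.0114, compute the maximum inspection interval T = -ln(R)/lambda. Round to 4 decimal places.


R_target = 0.9552
lambda = 0.0114
-ln(0.9552) = 0.0458
T = 0.0458 / 0.0114
T = 4.0206

4.0206


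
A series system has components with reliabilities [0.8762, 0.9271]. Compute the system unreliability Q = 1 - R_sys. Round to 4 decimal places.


Components: [0.8762, 0.9271]
After component 1: product = 0.8762
After component 2: product = 0.8123
R_sys = 0.8123
Q = 1 - 0.8123 = 0.1877

0.1877


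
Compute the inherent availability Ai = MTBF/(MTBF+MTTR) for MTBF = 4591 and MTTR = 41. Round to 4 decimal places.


MTBF = 4591
MTTR = 41
MTBF + MTTR = 4632
Ai = 4591 / 4632
Ai = 0.9911

0.9911


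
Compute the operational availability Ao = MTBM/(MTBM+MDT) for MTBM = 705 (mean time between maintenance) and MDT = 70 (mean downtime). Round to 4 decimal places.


MTBM = 705
MDT = 70
MTBM + MDT = 775
Ao = 705 / 775
Ao = 0.9097

0.9097


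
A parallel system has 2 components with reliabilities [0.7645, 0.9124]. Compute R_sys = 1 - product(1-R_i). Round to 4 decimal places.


Components: [0.7645, 0.9124]
(1 - 0.7645) = 0.2355, running product = 0.2355
(1 - 0.9124) = 0.0876, running product = 0.0206
Product of (1-R_i) = 0.0206
R_sys = 1 - 0.0206 = 0.9794

0.9794


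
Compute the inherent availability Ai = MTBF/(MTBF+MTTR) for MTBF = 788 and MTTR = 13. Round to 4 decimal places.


MTBF = 788
MTTR = 13
MTBF + MTTR = 801
Ai = 788 / 801
Ai = 0.9838

0.9838


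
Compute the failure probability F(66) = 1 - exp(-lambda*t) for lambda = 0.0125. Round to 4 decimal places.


lambda = 0.0125, t = 66
lambda * t = 0.825
exp(-0.825) = 0.4382
F(t) = 1 - 0.4382
F(t) = 0.5618

0.5618


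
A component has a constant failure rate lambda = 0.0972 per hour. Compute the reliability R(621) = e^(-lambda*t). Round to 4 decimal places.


lambda = 0.0972
t = 621
lambda * t = 60.3612
R(t) = e^(-60.3612)
R(t) = 0.0

0.0


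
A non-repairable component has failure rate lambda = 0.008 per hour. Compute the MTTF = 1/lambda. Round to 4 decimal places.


lambda = 0.008
MTTF = 1 / 0.008
MTTF = 125.0

125.0


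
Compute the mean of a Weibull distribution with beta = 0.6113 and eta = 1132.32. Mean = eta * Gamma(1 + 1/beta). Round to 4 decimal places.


beta = 0.6113, eta = 1132.32
1/beta = 1.6359
1 + 1/beta = 2.6359
Gamma(2.6359) = 1.4691
Mean = 1132.32 * 1.4691
Mean = 1663.4781

1663.4781


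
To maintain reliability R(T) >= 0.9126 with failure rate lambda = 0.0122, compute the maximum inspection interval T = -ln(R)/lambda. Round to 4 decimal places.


R_target = 0.9126
lambda = 0.0122
-ln(0.9126) = 0.0915
T = 0.0915 / 0.0122
T = 7.4965

7.4965


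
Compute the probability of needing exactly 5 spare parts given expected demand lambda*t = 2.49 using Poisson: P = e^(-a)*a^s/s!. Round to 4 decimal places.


a = 2.49, s = 5
e^(-a) = e^(-2.49) = 0.0829
a^s = 2.49^5 = 95.7187
s! = 120
P = 0.0829 * 95.7187 / 120
P = 0.0661

0.0661


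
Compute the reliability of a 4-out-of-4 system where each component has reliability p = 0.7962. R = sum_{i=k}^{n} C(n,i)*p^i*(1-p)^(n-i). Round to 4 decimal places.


k = 4, n = 4, p = 0.7962
i=4: C(4,4)=1 * 0.7962^4 * 0.2038^0 = 0.4019
R = sum of terms = 0.4019

0.4019


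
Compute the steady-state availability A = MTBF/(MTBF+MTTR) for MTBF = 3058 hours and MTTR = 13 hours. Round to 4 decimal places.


MTBF = 3058
MTTR = 13
MTBF + MTTR = 3071
A = 3058 / 3071
A = 0.9958

0.9958


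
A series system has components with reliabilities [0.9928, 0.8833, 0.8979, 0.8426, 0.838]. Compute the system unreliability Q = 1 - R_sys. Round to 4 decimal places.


Components: [0.9928, 0.8833, 0.8979, 0.8426, 0.838]
After component 1: product = 0.9928
After component 2: product = 0.8769
After component 3: product = 0.7874
After component 4: product = 0.6635
After component 5: product = 0.556
R_sys = 0.556
Q = 1 - 0.556 = 0.444

0.444


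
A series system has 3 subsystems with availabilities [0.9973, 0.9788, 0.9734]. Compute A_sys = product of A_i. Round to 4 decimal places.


Subsystems: [0.9973, 0.9788, 0.9734]
After subsystem 1 (A=0.9973): product = 0.9973
After subsystem 2 (A=0.9788): product = 0.9762
After subsystem 3 (A=0.9734): product = 0.9502
A_sys = 0.9502

0.9502


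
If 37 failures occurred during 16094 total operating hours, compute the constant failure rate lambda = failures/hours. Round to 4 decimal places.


failures = 37
total_hours = 16094
lambda = 37 / 16094
lambda = 0.0023

0.0023


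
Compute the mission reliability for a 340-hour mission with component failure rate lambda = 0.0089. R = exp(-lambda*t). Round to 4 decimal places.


lambda = 0.0089
mission_time = 340
lambda * t = 0.0089 * 340 = 3.026
R = exp(-3.026)
R = 0.0485

0.0485


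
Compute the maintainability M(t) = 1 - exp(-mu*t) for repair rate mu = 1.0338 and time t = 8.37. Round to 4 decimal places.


mu = 1.0338, t = 8.37
mu * t = 1.0338 * 8.37 = 8.6529
exp(-8.6529) = 0.0002
M(t) = 1 - 0.0002
M(t) = 0.9998

0.9998


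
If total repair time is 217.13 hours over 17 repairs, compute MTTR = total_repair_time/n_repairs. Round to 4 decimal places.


total_repair_time = 217.13
n_repairs = 17
MTTR = 217.13 / 17
MTTR = 12.7724

12.7724


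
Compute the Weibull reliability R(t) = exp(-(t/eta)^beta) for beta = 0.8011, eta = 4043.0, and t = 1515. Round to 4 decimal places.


beta = 0.8011, eta = 4043.0, t = 1515
t/eta = 1515 / 4043.0 = 0.3747
(t/eta)^beta = 0.3747^0.8011 = 0.4555
R(t) = exp(-0.4555)
R(t) = 0.6341

0.6341


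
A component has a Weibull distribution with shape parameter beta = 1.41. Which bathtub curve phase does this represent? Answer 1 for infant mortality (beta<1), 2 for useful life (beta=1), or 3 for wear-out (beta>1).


beta = 1.41
Compare beta to 1:
beta < 1 => infant mortality (phase 1)
beta = 1 => useful life (phase 2)
beta > 1 => wear-out (phase 3)
Since beta = 1.41, this is wear-out (increasing failure rate)
Phase = 3

3


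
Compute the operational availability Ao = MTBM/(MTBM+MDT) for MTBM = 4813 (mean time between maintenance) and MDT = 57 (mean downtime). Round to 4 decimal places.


MTBM = 4813
MDT = 57
MTBM + MDT = 4870
Ao = 4813 / 4870
Ao = 0.9883

0.9883


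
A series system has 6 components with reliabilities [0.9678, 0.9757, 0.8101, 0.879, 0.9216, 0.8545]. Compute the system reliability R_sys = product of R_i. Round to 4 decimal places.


Components: [0.9678, 0.9757, 0.8101, 0.879, 0.9216, 0.8545]
After component 1 (R=0.9678): product = 0.9678
After component 2 (R=0.9757): product = 0.9443
After component 3 (R=0.8101): product = 0.765
After component 4 (R=0.879): product = 0.6724
After component 5 (R=0.9216): product = 0.6197
After component 6 (R=0.8545): product = 0.5295
R_sys = 0.5295

0.5295


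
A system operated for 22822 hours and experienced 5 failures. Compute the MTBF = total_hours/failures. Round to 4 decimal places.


total_hours = 22822
failures = 5
MTBF = 22822 / 5
MTBF = 4564.4

4564.4


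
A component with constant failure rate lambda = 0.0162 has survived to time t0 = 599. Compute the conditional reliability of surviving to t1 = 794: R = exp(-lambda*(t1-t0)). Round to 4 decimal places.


lambda = 0.0162
t0 = 599, t1 = 794
t1 - t0 = 195
lambda * (t1-t0) = 0.0162 * 195 = 3.159
R = exp(-3.159)
R = 0.0425

0.0425


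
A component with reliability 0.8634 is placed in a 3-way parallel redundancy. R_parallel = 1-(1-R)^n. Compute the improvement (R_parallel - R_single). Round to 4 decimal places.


R_single = 0.8634, n = 3
1 - R_single = 0.1366
(1 - R_single)^n = 0.1366^3 = 0.0025
R_parallel = 1 - 0.0025 = 0.9975
Improvement = 0.9975 - 0.8634
Improvement = 0.1341

0.1341


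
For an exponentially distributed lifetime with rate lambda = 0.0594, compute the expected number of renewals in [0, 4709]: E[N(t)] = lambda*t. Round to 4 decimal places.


lambda = 0.0594
t = 4709
E[N(t)] = lambda * t
E[N(t)] = 0.0594 * 4709
E[N(t)] = 279.7146

279.7146


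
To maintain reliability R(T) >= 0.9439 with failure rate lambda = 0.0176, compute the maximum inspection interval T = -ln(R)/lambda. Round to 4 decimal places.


R_target = 0.9439
lambda = 0.0176
-ln(0.9439) = 0.0577
T = 0.0577 / 0.0176
T = 3.2804

3.2804


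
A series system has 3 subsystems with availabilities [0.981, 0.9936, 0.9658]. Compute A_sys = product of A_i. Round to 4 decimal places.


Subsystems: [0.981, 0.9936, 0.9658]
After subsystem 1 (A=0.981): product = 0.981
After subsystem 2 (A=0.9936): product = 0.9747
After subsystem 3 (A=0.9658): product = 0.9414
A_sys = 0.9414

0.9414


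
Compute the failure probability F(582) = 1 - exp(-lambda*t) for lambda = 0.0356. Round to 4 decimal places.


lambda = 0.0356, t = 582
lambda * t = 20.7192
exp(-20.7192) = 0.0
F(t) = 1 - 0.0
F(t) = 1.0

1.0


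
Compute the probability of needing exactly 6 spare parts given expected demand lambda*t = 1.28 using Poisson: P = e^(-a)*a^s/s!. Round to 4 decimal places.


a = 1.28, s = 6
e^(-a) = e^(-1.28) = 0.278
a^s = 1.28^6 = 4.398
s! = 720
P = 0.278 * 4.398 / 720
P = 0.0017

0.0017


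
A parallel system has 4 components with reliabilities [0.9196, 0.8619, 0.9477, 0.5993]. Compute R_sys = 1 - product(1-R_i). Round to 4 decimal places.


Components: [0.9196, 0.8619, 0.9477, 0.5993]
(1 - 0.9196) = 0.0804, running product = 0.0804
(1 - 0.8619) = 0.1381, running product = 0.0111
(1 - 0.9477) = 0.0523, running product = 0.0006
(1 - 0.5993) = 0.4007, running product = 0.0002
Product of (1-R_i) = 0.0002
R_sys = 1 - 0.0002 = 0.9998

0.9998


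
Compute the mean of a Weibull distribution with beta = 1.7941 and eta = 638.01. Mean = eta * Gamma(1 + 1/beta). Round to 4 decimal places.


beta = 1.7941, eta = 638.01
1/beta = 0.5574
1 + 1/beta = 1.5574
Gamma(1.5574) = 0.8894
Mean = 638.01 * 0.8894
Mean = 567.4651

567.4651


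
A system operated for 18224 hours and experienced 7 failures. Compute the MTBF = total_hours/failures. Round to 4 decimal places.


total_hours = 18224
failures = 7
MTBF = 18224 / 7
MTBF = 2603.4286

2603.4286


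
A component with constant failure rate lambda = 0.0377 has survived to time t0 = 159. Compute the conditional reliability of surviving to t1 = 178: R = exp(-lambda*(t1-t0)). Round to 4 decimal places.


lambda = 0.0377
t0 = 159, t1 = 178
t1 - t0 = 19
lambda * (t1-t0) = 0.0377 * 19 = 0.7163
R = exp(-0.7163)
R = 0.4886

0.4886


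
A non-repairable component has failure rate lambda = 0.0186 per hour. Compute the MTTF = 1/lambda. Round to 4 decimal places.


lambda = 0.0186
MTTF = 1 / 0.0186
MTTF = 53.7634

53.7634


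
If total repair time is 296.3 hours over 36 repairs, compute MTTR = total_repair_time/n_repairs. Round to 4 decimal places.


total_repair_time = 296.3
n_repairs = 36
MTTR = 296.3 / 36
MTTR = 8.2306

8.2306


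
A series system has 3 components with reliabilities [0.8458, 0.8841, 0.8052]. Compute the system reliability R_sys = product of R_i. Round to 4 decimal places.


Components: [0.8458, 0.8841, 0.8052]
After component 1 (R=0.8458): product = 0.8458
After component 2 (R=0.8841): product = 0.7478
After component 3 (R=0.8052): product = 0.6021
R_sys = 0.6021

0.6021
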